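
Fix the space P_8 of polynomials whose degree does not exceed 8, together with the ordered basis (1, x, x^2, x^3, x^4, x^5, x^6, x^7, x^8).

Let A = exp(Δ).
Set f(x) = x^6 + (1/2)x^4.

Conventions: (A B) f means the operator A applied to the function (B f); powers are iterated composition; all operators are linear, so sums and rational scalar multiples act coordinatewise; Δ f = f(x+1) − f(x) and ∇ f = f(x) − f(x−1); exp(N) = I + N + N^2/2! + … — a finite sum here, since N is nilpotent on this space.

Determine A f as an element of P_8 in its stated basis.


order-1 term: 6x^5 + 15x^4 + 22x^3 + 18x^2 + 8x + 3/2
order-2 term: 15x^4 + 60x^3 + 108x^2 + 96x + 69/2
order-3 term: 20x^3 + 90x^2 + 152x + 93
order-4 term: 15x^2 + 60x + 131/2
order-5 term: 6x + 15
order-6 term: 1
the series for exp(Δ) f terminates at order 6
exp(Δ) f = x^6 + 6x^5 + (61/2)x^4 + 102x^3 + 231x^2 + 322x + 421/2

g(x) = x^6 + 6x^5 + (61/2)x^4 + 102x^3 + 231x^2 + 322x + 421/2


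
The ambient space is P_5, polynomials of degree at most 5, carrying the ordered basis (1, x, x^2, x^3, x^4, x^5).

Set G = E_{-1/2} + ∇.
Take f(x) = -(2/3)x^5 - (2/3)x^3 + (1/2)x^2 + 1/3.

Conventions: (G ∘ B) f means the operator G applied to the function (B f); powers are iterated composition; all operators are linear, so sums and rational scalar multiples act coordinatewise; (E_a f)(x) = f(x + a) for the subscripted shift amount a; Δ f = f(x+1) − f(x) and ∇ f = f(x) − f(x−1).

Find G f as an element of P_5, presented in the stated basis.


g(x) = -(2/3)x^5 - (5/3)x^4 + (13/3)x^3 - (19/3)x^2 + (41/8)x - 61/48

E_{-1/2} f = -(2/3)x^5 + (5/3)x^4 - (7/3)x^3 + (7/3)x^2 - (29/24)x + 9/16
∇ f = -(10/3)x^4 + (20/3)x^3 - (26/3)x^2 + (19/3)x - 11/6
(E_{-1/2} + ∇) f = -(2/3)x^5 - (5/3)x^4 + (13/3)x^3 - (19/3)x^2 + (41/8)x - 61/48


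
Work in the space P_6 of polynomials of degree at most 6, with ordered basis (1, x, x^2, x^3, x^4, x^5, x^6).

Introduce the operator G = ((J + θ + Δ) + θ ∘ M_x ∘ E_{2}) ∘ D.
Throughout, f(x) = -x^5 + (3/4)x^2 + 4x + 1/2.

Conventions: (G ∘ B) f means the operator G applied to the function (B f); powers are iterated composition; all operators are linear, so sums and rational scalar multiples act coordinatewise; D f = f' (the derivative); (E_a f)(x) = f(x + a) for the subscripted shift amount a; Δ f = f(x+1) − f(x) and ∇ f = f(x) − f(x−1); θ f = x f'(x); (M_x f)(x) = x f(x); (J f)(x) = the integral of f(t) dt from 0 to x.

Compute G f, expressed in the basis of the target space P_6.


D f = -5x^4 + (3/2)x + 4
J D f = -x^5 + (3/4)x^2 + 4x
θ D f = -20x^4 + (3/2)x
Δ D f = -20x^3 - 30x^2 - 20x - 7/2
(J + θ + Δ) D f = -x^5 - 20x^4 - 20x^3 - (117/4)x^2 - (29/2)x - 7/2
E_{2} D f = -5x^4 - 40x^3 - 120x^2 - (317/2)x - 73
M_x E_{2} D f = -5x^5 - 40x^4 - 120x^3 - (317/2)x^2 - 73x
θ M_x E_{2} D f = -25x^5 - 160x^4 - 360x^3 - 317x^2 - 73x
((J + θ + Δ) + θ ∘ M_x ∘ E_{2}) D f = -26x^5 - 180x^4 - 380x^3 - (1385/4)x^2 - (175/2)x - 7/2

the result is g(x) = -26x^5 - 180x^4 - 380x^3 - (1385/4)x^2 - (175/2)x - 7/2


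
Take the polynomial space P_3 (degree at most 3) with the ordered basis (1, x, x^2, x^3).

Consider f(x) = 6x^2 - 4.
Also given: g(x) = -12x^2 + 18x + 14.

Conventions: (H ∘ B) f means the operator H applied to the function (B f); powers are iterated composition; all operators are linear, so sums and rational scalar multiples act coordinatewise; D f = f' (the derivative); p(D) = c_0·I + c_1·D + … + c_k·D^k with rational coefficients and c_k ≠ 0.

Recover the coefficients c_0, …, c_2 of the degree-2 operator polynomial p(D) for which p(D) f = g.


D^0 f = 6x^2 - 4
D^1 f = 12x
D^2 f = 12
matching coefficients of g against c_0 f + c_1 Df + … from the top degree down determines the c_i
solution: c_0 = -2, c_1 = 3/2, c_2 = 1/2

p(D) = -2·I + (3/2)·D + (1/2)·D^2, i.e. c_0 = -2, c_1 = 3/2, c_2 = 1/2


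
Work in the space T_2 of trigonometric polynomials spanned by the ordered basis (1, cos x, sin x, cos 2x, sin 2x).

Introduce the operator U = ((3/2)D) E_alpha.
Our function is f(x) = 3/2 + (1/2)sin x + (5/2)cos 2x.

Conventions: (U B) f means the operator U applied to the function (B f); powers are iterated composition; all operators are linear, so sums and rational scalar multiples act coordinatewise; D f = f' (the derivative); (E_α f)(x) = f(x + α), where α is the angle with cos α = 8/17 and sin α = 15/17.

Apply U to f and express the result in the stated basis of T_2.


the image equals g(x) = (6/17)cos x - (45/68)sin x - (1800/289)cos 2x + (2415/578)sin 2x

E_alpha f = 3/2 + (15/34)cos x + (4/17)sin x - (805/578)cos 2x - (600/289)sin 2x
D E_alpha f = (4/17)cos x - (15/34)sin x - (1200/289)cos 2x + (805/289)sin 2x
((3/2)D) E_alpha f = (6/17)cos x - (45/68)sin x - (1800/289)cos 2x + (2415/578)sin 2x


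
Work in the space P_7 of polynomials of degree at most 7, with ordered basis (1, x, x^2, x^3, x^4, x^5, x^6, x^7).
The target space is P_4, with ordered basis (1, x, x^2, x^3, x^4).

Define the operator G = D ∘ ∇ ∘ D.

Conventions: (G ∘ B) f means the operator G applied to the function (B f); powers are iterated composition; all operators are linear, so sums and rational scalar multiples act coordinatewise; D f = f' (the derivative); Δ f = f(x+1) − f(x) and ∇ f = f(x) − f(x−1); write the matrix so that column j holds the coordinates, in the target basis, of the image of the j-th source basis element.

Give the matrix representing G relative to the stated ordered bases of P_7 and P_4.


the matrix is [[0, 0, 0, 6, -12, 20, -30, 42]; [0, 0, 0, 0, 24, -60, 120, -210]; [0, 0, 0, 0, 0, 60, -180, 420]; [0, 0, 0, 0, 0, 0, 120, -420]; [0, 0, 0, 0, 0, 0, 0, 210]] (rows listed top to bottom)

image of 1: 0
image of x: 0
image of x^2: 0
image of x^3: 6
image of x^4: 24x - 12
image of x^5: 60x^2 - 60x + 20
image of x^6: 120x^3 - 180x^2 + 120x - 30
image of x^7: 210x^4 - 420x^3 + 420x^2 - 210x + 42
each image's coordinates form column j of the matrix


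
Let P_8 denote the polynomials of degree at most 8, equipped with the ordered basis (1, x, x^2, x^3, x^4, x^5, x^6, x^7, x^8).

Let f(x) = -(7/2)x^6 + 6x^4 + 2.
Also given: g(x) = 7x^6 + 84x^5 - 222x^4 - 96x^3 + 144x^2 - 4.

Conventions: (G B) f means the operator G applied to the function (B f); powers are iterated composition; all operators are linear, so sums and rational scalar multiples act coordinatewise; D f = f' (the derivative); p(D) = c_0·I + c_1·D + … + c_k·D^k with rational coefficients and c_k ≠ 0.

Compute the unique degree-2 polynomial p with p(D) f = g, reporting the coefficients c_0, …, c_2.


D^0 f = -(7/2)x^6 + 6x^4 + 2
D^1 f = -21x^5 + 24x^3
D^2 f = -105x^4 + 72x^2
matching coefficients of g against c_0 f + c_1 Df + … from the top degree down determines the c_i
solution: c_0 = -2, c_1 = -4, c_2 = 2

p(D) = -2·I − 4·D + 2·D^2, i.e. c_0 = -2, c_1 = -4, c_2 = 2


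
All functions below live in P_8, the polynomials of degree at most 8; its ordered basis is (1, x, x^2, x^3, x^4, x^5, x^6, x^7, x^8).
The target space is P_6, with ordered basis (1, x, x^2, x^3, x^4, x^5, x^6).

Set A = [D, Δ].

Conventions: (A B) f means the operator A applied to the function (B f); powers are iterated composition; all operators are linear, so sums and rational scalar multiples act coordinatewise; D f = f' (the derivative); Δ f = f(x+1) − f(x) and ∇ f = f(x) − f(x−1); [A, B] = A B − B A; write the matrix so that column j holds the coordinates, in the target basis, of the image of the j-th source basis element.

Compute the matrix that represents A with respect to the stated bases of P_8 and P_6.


image of 1: 0
image of x: 0
image of x^2: 0
image of x^3: 0
image of x^4: 0
image of x^5: 0
image of x^6: 0
image of x^7: 0
image of x^8: 0
each image's coordinates form column j of the matrix

the matrix is [[0, 0, 0, 0, 0, 0, 0, 0, 0]; [0, 0, 0, 0, 0, 0, 0, 0, 0]; [0, 0, 0, 0, 0, 0, 0, 0, 0]; [0, 0, 0, 0, 0, 0, 0, 0, 0]; [0, 0, 0, 0, 0, 0, 0, 0, 0]; [0, 0, 0, 0, 0, 0, 0, 0, 0]; [0, 0, 0, 0, 0, 0, 0, 0, 0]] (rows listed top to bottom)


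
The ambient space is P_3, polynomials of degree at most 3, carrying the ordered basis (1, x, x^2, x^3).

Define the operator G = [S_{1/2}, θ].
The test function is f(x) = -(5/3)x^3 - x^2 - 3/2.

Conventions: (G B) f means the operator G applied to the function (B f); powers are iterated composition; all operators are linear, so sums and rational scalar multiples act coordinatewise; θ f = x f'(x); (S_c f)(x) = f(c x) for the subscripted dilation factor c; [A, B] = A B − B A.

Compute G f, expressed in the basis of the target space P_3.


the result is g(x) = 0

θ f = -5x^3 - 2x^2
S_{1/2} θ f = -(5/8)x^3 - (1/2)x^2
S_{1/2} f = -(5/24)x^3 - (1/4)x^2 - 3/2
θ S_{1/2} f = -(5/8)x^3 - (1/2)x^2
[S_{1/2}, θ] f = 0


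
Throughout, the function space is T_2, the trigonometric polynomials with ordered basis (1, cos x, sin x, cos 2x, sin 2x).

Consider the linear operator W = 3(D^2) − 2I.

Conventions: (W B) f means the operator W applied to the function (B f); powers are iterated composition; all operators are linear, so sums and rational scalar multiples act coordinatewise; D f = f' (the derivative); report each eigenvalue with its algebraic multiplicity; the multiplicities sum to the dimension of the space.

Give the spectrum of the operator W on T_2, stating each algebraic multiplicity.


image of 1: -2
image of cos x: -5cos x
image of sin x: -5sin x
image of cos 2x: -14cos 2x
image of sin 2x: -14sin 2x
the matrix is diagonal; its diagonal is (-2, -5, -5, -14, -14)
for a triangular matrix the eigenvalues are the diagonal entries, with algebraic multiplicity their repetition count

λ = -14 (multiplicity 2), λ = -5 (multiplicity 2), λ = -2 (multiplicity 1)


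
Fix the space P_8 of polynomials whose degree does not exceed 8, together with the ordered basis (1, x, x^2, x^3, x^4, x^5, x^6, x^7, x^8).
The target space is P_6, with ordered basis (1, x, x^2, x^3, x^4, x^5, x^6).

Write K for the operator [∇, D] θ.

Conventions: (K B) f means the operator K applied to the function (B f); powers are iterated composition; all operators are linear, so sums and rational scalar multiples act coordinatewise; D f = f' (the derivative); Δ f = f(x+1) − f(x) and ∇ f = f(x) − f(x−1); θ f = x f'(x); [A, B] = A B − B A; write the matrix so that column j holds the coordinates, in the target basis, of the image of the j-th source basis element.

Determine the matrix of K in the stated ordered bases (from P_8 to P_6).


the matrix is [[0, 0, 0, 0, 0, 0, 0, 0, 0]; [0, 0, 0, 0, 0, 0, 0, 0, 0]; [0, 0, 0, 0, 0, 0, 0, 0, 0]; [0, 0, 0, 0, 0, 0, 0, 0, 0]; [0, 0, 0, 0, 0, 0, 0, 0, 0]; [0, 0, 0, 0, 0, 0, 0, 0, 0]; [0, 0, 0, 0, 0, 0, 0, 0, 0]] (rows listed top to bottom)

image of 1: 0
image of x: 0
image of x^2: 0
image of x^3: 0
image of x^4: 0
image of x^5: 0
image of x^6: 0
image of x^7: 0
image of x^8: 0
each image's coordinates form column j of the matrix


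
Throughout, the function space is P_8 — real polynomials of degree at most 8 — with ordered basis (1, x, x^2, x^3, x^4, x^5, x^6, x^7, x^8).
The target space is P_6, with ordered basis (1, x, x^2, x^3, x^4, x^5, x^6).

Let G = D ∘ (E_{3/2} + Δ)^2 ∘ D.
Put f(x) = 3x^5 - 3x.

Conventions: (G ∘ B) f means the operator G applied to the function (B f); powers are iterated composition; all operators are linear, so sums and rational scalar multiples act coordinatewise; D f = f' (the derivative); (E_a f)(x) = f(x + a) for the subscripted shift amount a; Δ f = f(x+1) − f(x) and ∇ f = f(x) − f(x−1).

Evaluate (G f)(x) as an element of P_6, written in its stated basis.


g(x) = 60x^3 + 900x^2 + 3420x + 3450

D f = 15x^4 - 3
E_{3/2} D f = 15x^4 + 90x^3 + (405/2)x^2 + (405/2)x + 1167/16
Δ D f = 60x^3 + 90x^2 + 60x + 15
(E_{3/2} + Δ) D f = 15x^4 + 150x^3 + (585/2)x^2 + (525/2)x + 1407/16
E_{3/2} (E_{3/2} + Δ) D f = 15x^4 + 240x^3 + 1170x^2 + 2355x + 1722
Δ (E_{3/2} + Δ) D f = 60x^3 + 540x^2 + 1095x + 720
(E_{3/2} + Δ) (E_{3/2} + Δ) D f = 15x^4 + 300x^3 + 1710x^2 + 3450x + 2442
D (E_{3/2} + Δ)^2 D f = 60x^3 + 900x^2 + 3420x + 3450


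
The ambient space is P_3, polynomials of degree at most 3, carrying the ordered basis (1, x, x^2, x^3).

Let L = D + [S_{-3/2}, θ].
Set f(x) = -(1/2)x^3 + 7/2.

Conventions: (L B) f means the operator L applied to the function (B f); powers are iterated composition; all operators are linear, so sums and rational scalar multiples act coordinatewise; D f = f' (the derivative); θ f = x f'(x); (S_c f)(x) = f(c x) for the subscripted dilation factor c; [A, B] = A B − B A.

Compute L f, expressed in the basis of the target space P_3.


D f = -(3/2)x^2
θ f = -(3/2)x^3
S_{-3/2} θ f = (81/16)x^3
S_{-3/2} f = (27/16)x^3 + 7/2
θ S_{-3/2} f = (81/16)x^3
[S_{-3/2}, θ] f = 0
(D + [S_{-3/2}, θ]) f = -(3/2)x^2

the result is g(x) = -(3/2)x^2


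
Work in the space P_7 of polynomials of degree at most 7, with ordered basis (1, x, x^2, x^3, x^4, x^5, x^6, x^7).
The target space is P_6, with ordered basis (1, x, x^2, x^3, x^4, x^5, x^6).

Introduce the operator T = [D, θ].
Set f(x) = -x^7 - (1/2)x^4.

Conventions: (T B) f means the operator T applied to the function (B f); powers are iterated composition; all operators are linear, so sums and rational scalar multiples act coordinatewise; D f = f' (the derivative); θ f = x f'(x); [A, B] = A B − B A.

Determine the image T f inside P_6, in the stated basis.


the image equals g(x) = -7x^6 - 2x^3

θ f = -7x^7 - 2x^4
D θ f = -49x^6 - 8x^3
D f = -7x^6 - 2x^3
θ D f = -42x^6 - 6x^3
[D, θ] f = -7x^6 - 2x^3


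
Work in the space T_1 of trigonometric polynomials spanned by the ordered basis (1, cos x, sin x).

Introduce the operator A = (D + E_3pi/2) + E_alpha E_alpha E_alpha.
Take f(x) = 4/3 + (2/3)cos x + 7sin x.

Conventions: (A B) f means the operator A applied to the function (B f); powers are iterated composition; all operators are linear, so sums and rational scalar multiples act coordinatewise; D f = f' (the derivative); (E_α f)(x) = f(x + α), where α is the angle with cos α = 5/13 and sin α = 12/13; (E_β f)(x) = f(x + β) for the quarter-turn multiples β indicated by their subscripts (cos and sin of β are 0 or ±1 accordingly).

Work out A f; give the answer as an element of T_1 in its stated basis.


D f = 7cos x - (2/3)sin x
E_3pi/2 f = 4/3 - 7cos x + (2/3)sin x
(D + E_3pi/2) f = 4/3
E_alpha f = 4/3 + (262/39)cos x + (27/13)sin x
E_alpha E_alpha f = 4/3 + (2282/507)cos x - (913/169)sin x
E_alpha E_alpha E_alpha f = 4/3 - (21458/6591)cos x - (13693/2197)sin x
((D + E_3pi/2) + E_alpha E_alpha E_alpha) f = 8/3 - (21458/6591)cos x - (13693/2197)sin x

the image equals g(x) = 8/3 - (21458/6591)cos x - (13693/2197)sin x


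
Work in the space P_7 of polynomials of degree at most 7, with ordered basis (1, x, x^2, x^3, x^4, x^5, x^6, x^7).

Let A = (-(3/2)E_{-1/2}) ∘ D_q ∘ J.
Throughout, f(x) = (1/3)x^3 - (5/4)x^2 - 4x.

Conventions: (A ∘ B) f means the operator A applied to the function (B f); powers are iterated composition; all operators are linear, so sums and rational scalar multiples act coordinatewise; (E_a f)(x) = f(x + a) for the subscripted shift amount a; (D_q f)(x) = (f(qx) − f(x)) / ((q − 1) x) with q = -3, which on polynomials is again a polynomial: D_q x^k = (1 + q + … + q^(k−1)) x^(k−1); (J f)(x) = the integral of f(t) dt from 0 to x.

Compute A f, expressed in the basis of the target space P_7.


J f = (1/12)x^4 - (5/12)x^3 - 2x^2
D_q J f = -(5/3)x^3 - (35/12)x^2 + 4x
E_{-1/2} (D_q ∘ J) f = -(5/3)x^3 - (5/12)x^2 + (17/3)x - 121/48
(-(3/2)E_{-1/2}) (D_q ∘ J) f = (5/2)x^3 + (5/8)x^2 - (17/2)x + 121/32

g(x) = (5/2)x^3 + (5/8)x^2 - (17/2)x + 121/32


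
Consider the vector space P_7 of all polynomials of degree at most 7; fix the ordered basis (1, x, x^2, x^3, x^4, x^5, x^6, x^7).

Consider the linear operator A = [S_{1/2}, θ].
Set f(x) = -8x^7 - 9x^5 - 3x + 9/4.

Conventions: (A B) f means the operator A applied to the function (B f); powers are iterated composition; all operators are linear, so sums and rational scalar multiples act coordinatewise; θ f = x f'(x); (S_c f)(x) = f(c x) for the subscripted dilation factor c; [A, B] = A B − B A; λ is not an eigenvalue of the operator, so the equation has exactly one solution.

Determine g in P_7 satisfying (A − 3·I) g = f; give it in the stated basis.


the result is g(x) = (8/3)x^7 + 3x^5 + x - 3/4

write g with unknown coordinates in the stated basis and equate coefficients in (A − 3·I) g = f
solving from the highest basis element down gives g = (8/3)x^7 + 3x^5 + x - 3/4
check: A g = 0
so A g − 3·g = -8x^7 - 9x^5 - 3x + 9/4 = f ✓


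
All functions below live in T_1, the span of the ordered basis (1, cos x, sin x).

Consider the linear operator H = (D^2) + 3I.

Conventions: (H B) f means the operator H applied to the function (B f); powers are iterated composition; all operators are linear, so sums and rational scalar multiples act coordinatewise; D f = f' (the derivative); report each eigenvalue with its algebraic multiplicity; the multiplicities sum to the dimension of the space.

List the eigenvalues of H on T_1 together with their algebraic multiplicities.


image of 1: 3
image of cos x: 2cos x
image of sin x: 2sin x
the matrix is diagonal; its diagonal is (3, 2, 2)
for a triangular matrix the eigenvalues are the diagonal entries, with algebraic multiplicity their repetition count

λ = 2 (multiplicity 2), λ = 3 (multiplicity 1)


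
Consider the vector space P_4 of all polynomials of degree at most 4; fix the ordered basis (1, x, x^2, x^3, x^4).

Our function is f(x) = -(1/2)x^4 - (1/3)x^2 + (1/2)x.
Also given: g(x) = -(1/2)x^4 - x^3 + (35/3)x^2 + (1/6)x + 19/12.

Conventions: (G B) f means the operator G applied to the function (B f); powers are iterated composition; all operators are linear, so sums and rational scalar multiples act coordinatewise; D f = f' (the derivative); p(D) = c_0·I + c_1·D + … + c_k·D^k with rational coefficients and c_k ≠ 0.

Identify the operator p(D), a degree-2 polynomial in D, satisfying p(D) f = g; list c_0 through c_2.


D^0 f = -(1/2)x^4 - (1/3)x^2 + (1/2)x
D^1 f = -2x^3 - (2/3)x + 1/2
D^2 f = -6x^2 - 2/3
matching coefficients of g against c_0 f + c_1 Df + … from the top degree down determines the c_i
solution: c_0 = 1, c_1 = 1/2, c_2 = -2

c_0 = 1, c_1 = 1/2, c_2 = -2


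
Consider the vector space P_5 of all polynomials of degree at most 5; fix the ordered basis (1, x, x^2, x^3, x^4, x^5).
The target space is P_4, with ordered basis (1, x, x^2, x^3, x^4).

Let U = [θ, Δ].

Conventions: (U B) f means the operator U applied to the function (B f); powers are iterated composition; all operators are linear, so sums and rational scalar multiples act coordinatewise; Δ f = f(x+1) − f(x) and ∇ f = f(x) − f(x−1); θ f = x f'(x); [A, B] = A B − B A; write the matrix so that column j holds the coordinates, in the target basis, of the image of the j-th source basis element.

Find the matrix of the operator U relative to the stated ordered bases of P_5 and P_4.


image of 1: 0
image of x: -1
image of x^2: -2x - 2
image of x^3: -3x^2 - 6x - 3
image of x^4: -4x^3 - 12x^2 - 12x - 4
image of x^5: -5x^4 - 20x^3 - 30x^2 - 20x - 5
each image's coordinates form column j of the matrix

the matrix is [[0, -1, -2, -3, -4, -5]; [0, 0, -2, -6, -12, -20]; [0, 0, 0, -3, -12, -30]; [0, 0, 0, 0, -4, -20]; [0, 0, 0, 0, 0, -5]] (rows listed top to bottom)


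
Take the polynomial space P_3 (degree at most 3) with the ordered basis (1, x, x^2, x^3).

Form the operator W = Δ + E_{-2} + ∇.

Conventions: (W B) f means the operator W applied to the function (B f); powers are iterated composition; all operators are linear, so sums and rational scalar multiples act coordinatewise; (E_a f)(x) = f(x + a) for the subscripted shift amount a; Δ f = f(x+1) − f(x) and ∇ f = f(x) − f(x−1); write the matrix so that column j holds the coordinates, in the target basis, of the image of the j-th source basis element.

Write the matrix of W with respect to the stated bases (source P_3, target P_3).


the matrix is [[1, 0, 4, -6]; [0, 1, 0, 12]; [0, 0, 1, 0]; [0, 0, 0, 1]] (rows listed top to bottom)

image of 1: 1
image of x: x
image of x^2: x^2 + 4
image of x^3: x^3 + 12x - 6
each image's coordinates form column j of the matrix


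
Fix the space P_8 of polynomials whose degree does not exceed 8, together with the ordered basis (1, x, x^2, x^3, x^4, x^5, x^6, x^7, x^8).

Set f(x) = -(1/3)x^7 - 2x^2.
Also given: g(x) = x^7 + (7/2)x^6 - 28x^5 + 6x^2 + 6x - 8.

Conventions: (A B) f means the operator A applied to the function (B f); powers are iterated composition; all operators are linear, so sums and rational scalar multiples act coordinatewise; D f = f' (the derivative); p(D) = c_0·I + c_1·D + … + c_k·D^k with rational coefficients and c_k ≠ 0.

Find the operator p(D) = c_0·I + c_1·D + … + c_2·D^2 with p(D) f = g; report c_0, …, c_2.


D^0 f = -(1/3)x^7 - 2x^2
D^1 f = -(7/3)x^6 - 4x
D^2 f = -14x^5 - 4
matching coefficients of g against c_0 f + c_1 Df + … from the top degree down determines the c_i
solution: c_0 = -3, c_1 = -3/2, c_2 = 2

p(D) = -3·I − (3/2)·D + 2·D^2, i.e. c_0 = -3, c_1 = -3/2, c_2 = 2


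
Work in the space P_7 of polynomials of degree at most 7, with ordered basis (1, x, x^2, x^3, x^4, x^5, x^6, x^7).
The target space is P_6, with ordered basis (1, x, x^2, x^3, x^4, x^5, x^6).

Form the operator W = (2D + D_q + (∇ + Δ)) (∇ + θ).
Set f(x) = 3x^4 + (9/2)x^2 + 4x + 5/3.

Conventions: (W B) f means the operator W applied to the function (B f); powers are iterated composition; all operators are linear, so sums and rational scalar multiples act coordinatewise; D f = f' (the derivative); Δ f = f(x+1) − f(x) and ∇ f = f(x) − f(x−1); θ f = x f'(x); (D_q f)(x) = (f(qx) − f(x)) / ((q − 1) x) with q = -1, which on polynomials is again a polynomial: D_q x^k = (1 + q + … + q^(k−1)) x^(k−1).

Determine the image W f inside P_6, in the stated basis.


∇ f = 12x^3 - 18x^2 + 21x - 7/2
θ f = 12x^4 + 9x^2 + 4x
(∇ + θ) f = 12x^4 + 12x^3 - 9x^2 + 25x - 7/2
D (∇ + θ) f = 48x^3 + 36x^2 - 18x + 25
(2D) (∇ + θ) f = 96x^3 + 72x^2 - 36x + 50
D_q (∇ + θ) f = 12x^2 + 25
∇ (∇ + θ) f = 48x^3 - 36x^2 - 6x + 34
Δ (∇ + θ) f = 48x^3 + 108x^2 + 66x + 40
(∇ + Δ) (∇ + θ) f = 96x^3 + 72x^2 + 60x + 74
(2D + D_q + (∇ + Δ)) (∇ + θ) f = 192x^3 + 156x^2 + 24x + 149

g(x) = 192x^3 + 156x^2 + 24x + 149


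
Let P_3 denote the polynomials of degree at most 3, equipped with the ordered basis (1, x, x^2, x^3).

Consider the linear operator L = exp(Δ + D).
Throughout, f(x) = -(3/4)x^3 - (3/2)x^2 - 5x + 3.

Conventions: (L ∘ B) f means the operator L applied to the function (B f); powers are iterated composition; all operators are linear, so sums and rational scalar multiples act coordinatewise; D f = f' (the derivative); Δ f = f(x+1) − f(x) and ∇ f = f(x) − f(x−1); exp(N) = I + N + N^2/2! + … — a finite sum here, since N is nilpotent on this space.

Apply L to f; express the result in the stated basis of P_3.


order-1 term: -(9/2)x^2 - (33/4)x - 49/4
order-2 term: -9x - 21/2
order-3 term: -6
the series for exp(Δ + D) f terminates at order 3
exp(Δ + D) f = -(3/4)x^3 - 6x^2 - (89/4)x - 103/4

the image equals g(x) = -(3/4)x^3 - 6x^2 - (89/4)x - 103/4


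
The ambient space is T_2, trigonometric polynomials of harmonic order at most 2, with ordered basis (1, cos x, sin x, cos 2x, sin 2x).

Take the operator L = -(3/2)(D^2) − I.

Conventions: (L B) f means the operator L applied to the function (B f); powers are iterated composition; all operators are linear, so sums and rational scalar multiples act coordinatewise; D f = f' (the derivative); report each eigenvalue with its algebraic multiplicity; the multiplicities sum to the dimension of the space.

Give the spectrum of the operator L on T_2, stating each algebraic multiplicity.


image of 1: -1
image of cos x: (1/2)cos x
image of sin x: (1/2)sin x
image of cos 2x: 5cos 2x
image of sin 2x: 5sin 2x
the matrix is diagonal; its diagonal is (-1, 1/2, 1/2, 5, 5)
for a triangular matrix the eigenvalues are the diagonal entries, with algebraic multiplicity their repetition count

λ = -1 (multiplicity 1), λ = 1/2 (multiplicity 2), λ = 5 (multiplicity 2)


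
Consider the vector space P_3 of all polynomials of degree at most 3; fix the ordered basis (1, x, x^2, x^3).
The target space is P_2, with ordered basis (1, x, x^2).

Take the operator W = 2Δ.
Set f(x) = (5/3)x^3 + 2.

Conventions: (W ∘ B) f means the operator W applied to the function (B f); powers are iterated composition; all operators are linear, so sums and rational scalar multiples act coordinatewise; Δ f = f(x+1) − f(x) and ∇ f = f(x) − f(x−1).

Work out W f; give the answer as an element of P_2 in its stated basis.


the image equals g(x) = 10x^2 + 10x + 10/3

Δ f = 5x^2 + 5x + 5/3
(2Δ) f = 10x^2 + 10x + 10/3


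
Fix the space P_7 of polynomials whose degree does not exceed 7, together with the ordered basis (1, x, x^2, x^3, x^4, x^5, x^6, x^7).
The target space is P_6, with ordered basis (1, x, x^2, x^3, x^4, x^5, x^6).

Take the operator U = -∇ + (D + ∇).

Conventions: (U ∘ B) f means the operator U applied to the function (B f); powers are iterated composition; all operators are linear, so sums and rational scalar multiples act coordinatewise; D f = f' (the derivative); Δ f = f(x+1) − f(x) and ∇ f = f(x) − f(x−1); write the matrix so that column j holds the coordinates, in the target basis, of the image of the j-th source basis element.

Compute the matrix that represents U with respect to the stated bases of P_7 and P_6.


image of 1: 0
image of x: 1
image of x^2: 2x
image of x^3: 3x^2
image of x^4: 4x^3
image of x^5: 5x^4
image of x^6: 6x^5
image of x^7: 7x^6
each image's coordinates form column j of the matrix

the matrix is [[0, 1, 0, 0, 0, 0, 0, 0]; [0, 0, 2, 0, 0, 0, 0, 0]; [0, 0, 0, 3, 0, 0, 0, 0]; [0, 0, 0, 0, 4, 0, 0, 0]; [0, 0, 0, 0, 0, 5, 0, 0]; [0, 0, 0, 0, 0, 0, 6, 0]; [0, 0, 0, 0, 0, 0, 0, 7]] (rows listed top to bottom)


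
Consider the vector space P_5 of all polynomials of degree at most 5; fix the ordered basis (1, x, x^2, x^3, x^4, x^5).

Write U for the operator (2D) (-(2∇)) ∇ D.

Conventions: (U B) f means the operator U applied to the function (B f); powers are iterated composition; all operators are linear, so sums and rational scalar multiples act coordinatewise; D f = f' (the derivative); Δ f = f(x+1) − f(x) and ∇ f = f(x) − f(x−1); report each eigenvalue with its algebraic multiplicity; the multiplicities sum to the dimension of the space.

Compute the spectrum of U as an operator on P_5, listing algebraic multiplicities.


λ = 0 (multiplicity 6)

image of 1: 0
image of x: 0
image of x^2: 0
image of x^3: 0
image of x^4: -96
image of x^5: -480x + 480
the matrix is upper triangular; its diagonal is (0, 0, 0, 0, 0, 0)
for a triangular matrix the eigenvalues are the diagonal entries, with algebraic multiplicity their repetition count


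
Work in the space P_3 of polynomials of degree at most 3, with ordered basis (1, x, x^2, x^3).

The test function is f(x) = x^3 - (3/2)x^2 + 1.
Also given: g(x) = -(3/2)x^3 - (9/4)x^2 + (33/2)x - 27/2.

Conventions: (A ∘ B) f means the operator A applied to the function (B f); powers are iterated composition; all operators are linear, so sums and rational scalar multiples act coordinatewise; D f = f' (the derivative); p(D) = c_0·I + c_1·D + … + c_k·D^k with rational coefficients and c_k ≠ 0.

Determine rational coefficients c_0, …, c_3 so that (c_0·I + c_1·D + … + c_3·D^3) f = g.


p(D) = -(3/2)·I − (3/2)·D + 2·D^2 − D^3, i.e. c_0 = -3/2, c_1 = -3/2, c_2 = 2, c_3 = -1

D^0 f = x^3 - (3/2)x^2 + 1
D^1 f = 3x^2 - 3x
D^2 f = 6x - 3
D^3 f = 6
matching coefficients of g against c_0 f + c_1 Df + … from the top degree down determines the c_i
solution: c_0 = -3/2, c_1 = -3/2, c_2 = 2, c_3 = -1


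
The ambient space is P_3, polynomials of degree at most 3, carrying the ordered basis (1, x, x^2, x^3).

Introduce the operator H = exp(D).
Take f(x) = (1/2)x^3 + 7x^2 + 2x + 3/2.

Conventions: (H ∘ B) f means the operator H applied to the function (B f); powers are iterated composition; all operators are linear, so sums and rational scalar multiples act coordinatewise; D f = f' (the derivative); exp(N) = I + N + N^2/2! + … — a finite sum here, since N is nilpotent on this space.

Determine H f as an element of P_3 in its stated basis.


the result is g(x) = (1/2)x^3 + (17/2)x^2 + (35/2)x + 11

order-1 term: (3/2)x^2 + 14x + 2
order-2 term: (3/2)x + 7
order-3 term: 1/2
the series for exp(D) f terminates at order 3
exp(D) f = (1/2)x^3 + (17/2)x^2 + (35/2)x + 11


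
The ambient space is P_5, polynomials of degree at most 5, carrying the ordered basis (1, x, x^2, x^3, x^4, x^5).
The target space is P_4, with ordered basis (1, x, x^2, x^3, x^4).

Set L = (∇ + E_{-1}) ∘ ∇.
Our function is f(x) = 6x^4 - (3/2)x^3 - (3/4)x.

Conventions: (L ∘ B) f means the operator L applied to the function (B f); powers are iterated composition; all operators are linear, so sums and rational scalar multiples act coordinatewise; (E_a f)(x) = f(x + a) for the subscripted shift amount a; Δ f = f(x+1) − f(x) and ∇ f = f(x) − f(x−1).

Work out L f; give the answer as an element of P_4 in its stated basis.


∇ f = 24x^3 - (81/2)x^2 + (57/2)x - 33/4
∇ ∇ f = 72x^2 - 153x + 93
E_{-1} ∇ f = 24x^3 - (225/2)x^2 + (363/2)x - 405/4
(∇ + E_{-1}) ∇ f = 24x^3 - (81/2)x^2 + (57/2)x - 33/4

g(x) = 24x^3 - (81/2)x^2 + (57/2)x - 33/4


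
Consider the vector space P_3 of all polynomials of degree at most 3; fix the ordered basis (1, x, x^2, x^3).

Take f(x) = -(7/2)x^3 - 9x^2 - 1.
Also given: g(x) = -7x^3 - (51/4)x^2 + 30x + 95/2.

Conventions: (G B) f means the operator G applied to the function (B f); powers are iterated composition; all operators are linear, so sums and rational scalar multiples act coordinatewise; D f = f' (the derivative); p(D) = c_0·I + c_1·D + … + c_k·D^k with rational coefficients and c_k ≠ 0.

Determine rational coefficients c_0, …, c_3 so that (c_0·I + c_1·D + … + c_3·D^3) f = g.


D^0 f = -(7/2)x^3 - 9x^2 - 1
D^1 f = -(21/2)x^2 - 18x
D^2 f = -21x - 18
D^3 f = -21
matching coefficients of g against c_0 f + c_1 Df + … from the top degree down determines the c_i
solution: c_0 = 2, c_1 = -1/2, c_2 = -1, c_3 = -3/2

p(D) = 2·I − (1/2)·D − D^2 − (3/2)·D^3, i.e. c_0 = 2, c_1 = -1/2, c_2 = -1, c_3 = -3/2


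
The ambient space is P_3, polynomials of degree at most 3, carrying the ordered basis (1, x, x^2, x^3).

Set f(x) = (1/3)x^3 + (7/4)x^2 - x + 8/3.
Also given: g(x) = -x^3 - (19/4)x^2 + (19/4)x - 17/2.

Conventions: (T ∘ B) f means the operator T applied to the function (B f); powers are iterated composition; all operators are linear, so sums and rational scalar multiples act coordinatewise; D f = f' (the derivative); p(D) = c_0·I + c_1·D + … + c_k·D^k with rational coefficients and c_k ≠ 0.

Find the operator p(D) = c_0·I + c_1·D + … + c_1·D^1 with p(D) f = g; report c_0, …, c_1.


c_0 = -3, c_1 = 1/2

D^0 f = (1/3)x^3 + (7/4)x^2 - x + 8/3
D^1 f = x^2 + (7/2)x - 1
matching coefficients of g against c_0 f + c_1 Df + … from the top degree down determines the c_i
solution: c_0 = -3, c_1 = 1/2


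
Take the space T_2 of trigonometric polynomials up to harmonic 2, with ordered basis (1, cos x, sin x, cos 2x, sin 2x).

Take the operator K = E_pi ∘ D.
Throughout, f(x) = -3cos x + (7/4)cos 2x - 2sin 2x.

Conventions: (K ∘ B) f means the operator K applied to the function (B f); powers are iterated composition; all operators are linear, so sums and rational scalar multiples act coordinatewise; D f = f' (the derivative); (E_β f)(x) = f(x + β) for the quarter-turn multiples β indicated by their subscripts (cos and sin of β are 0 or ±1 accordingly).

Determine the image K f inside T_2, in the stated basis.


the image equals g(x) = -3sin x - 4cos 2x - (7/2)sin 2x

D f = 3sin x - 4cos 2x - (7/2)sin 2x
E_pi D f = -3sin x - 4cos 2x - (7/2)sin 2x


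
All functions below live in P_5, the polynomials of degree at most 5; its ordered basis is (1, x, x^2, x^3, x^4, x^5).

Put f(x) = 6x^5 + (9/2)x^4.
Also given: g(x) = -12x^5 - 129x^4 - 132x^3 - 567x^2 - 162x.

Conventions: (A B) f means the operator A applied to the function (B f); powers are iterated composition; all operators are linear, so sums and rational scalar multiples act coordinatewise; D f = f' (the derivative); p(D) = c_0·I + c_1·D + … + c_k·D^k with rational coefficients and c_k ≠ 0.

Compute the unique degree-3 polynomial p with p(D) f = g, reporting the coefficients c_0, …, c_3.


c_0 = -2, c_1 = -4, c_2 = -1/2, c_3 = -3/2

D^0 f = 6x^5 + (9/2)x^4
D^1 f = 30x^4 + 18x^3
D^2 f = 120x^3 + 54x^2
D^3 f = 360x^2 + 108x
matching coefficients of g against c_0 f + c_1 Df + … from the top degree down determines the c_i
solution: c_0 = -2, c_1 = -4, c_2 = -1/2, c_3 = -3/2


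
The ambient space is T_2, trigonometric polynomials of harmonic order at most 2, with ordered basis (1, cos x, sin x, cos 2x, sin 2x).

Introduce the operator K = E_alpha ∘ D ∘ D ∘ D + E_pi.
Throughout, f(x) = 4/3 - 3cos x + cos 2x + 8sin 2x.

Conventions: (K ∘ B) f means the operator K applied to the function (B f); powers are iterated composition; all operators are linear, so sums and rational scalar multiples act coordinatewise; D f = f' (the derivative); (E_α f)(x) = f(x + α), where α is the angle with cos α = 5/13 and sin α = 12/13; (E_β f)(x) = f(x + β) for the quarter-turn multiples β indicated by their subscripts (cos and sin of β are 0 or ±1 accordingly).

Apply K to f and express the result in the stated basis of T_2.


g(x) = 4/3 + (3/13)cos x - (15/13)sin x + (8745/169)cos 2x + (8080/169)sin 2x

D f = 3sin x + 16cos 2x - 2sin 2x
D D f = 3cos x - 4cos 2x - 32sin 2x
D (D ∘ D) f = -3sin x - 64cos 2x + 8sin 2x
E_alpha D (D ∘ D) f = -(36/13)cos x - (15/13)sin x + (8576/169)cos 2x + (6728/169)sin 2x
E_pi f = 4/3 + 3cos x + cos 2x + 8sin 2x
(E_alpha ∘ D ∘ D ∘ D + E_pi) f = 4/3 + (3/13)cos x - (15/13)sin x + (8745/169)cos 2x + (8080/169)sin 2x


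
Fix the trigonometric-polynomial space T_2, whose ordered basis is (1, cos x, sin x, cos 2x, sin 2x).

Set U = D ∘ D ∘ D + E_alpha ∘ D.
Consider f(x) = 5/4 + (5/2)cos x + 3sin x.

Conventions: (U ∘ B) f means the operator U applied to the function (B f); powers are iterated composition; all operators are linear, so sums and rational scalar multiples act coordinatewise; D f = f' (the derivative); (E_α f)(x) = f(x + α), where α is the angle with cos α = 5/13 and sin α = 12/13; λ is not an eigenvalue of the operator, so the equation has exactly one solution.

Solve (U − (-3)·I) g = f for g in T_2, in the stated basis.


g(x) = 5/12 + (3/2)cos x + sin x

write g with unknown coordinates in the stated basis and equate coefficients in (U − (-3)·I) g = f
solving from the highest basis element down gives g = 5/12 + (3/2)cos x + sin x
check: U g = -2cos x
so U g − (-3)·g = 5/4 + (5/2)cos x + 3sin x = f ✓


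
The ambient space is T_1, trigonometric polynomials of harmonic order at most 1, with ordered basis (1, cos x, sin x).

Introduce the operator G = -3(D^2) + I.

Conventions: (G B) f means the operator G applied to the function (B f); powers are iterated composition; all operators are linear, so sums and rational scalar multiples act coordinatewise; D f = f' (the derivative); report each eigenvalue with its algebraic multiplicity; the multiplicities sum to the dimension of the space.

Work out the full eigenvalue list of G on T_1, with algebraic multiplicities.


image of 1: 1
image of cos x: 4cos x
image of sin x: 4sin x
the matrix is diagonal; its diagonal is (1, 4, 4)
for a triangular matrix the eigenvalues are the diagonal entries, with algebraic multiplicity their repetition count

λ = 1 (multiplicity 1), λ = 4 (multiplicity 2)


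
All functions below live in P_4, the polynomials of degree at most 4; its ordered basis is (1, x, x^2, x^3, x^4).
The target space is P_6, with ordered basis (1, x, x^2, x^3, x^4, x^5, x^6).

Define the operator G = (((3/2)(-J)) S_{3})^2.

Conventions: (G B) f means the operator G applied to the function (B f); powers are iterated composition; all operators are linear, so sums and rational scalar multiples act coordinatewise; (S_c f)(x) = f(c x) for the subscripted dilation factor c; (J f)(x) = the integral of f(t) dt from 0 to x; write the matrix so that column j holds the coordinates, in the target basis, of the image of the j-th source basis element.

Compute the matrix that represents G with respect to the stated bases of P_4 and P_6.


image of 1: (27/8)x^2
image of x: (81/8)x^3
image of x^2: (729/16)x^4
image of x^3: (19683/80)x^5
image of x^4: (59049/40)x^6
each image's coordinates form column j of the matrix

the matrix is [[0, 0, 0, 0, 0]; [0, 0, 0, 0, 0]; [27/8, 0, 0, 0, 0]; [0, 81/8, 0, 0, 0]; [0, 0, 729/16, 0, 0]; [0, 0, 0, 19683/80, 0]; [0, 0, 0, 0, 59049/40]] (rows listed top to bottom)


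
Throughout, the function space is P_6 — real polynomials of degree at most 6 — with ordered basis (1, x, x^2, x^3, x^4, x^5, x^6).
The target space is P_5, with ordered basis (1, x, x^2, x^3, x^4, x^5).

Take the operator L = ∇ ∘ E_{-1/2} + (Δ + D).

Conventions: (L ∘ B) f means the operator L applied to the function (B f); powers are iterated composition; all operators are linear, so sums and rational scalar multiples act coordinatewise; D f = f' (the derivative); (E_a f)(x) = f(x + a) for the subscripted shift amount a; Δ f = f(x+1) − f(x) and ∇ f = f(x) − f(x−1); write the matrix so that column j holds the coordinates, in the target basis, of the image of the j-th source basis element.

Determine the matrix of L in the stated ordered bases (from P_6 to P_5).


the matrix is [[0, 3, -1, 17/4, -4, 137/16, -83/8]; [0, 0, 6, -3, 17, -20, 411/8]; [0, 0, 0, 9, -6, 85/2, -60]; [0, 0, 0, 0, 12, -10, 85]; [0, 0, 0, 0, 0, 15, -15]; [0, 0, 0, 0, 0, 0, 18]] (rows listed top to bottom)

image of 1: 0
image of x: 3
image of x^2: 6x - 1
image of x^3: 9x^2 - 3x + 17/4
image of x^4: 12x^3 - 6x^2 + 17x - 4
image of x^5: 15x^4 - 10x^3 + (85/2)x^2 - 20x + 137/16
image of x^6: 18x^5 - 15x^4 + 85x^3 - 60x^2 + (411/8)x - 83/8
each image's coordinates form column j of the matrix


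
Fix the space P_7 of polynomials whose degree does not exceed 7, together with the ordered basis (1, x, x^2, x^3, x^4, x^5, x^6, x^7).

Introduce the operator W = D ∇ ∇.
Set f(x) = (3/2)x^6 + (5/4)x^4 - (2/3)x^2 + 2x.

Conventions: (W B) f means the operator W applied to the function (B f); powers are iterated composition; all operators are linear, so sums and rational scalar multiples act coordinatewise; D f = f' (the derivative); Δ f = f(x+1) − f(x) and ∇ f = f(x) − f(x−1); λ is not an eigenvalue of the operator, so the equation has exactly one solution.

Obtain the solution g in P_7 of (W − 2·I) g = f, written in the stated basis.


write g with unknown coordinates in the stated basis and equate coefficients in (W − 2·I) g = f
solving from the highest basis element down gives g = -(3/4)x^6 - (5/8)x^4 - 45x^3 + (406/3)x^2 - 166x - 60
check: W g = -90x^3 + 270x^2 - 330x - 120
so W g − 2·g = (3/2)x^6 + (5/4)x^4 - (2/3)x^2 + 2x = f ✓

the result is g(x) = -(3/4)x^6 - (5/8)x^4 - 45x^3 + (406/3)x^2 - 166x - 60


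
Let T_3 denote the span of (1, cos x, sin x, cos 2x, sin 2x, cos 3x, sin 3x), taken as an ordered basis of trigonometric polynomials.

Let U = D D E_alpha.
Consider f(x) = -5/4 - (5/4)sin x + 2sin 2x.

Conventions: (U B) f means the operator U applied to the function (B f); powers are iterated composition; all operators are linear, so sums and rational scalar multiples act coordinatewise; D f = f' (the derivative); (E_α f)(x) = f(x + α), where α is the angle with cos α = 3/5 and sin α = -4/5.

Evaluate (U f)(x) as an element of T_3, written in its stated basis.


E_alpha f = -5/4 + cos x - (3/4)sin x - (48/25)cos 2x - (14/25)sin 2x
D E_alpha f = -(3/4)cos x - sin x - (28/25)cos 2x + (96/25)sin 2x
D (D E_alpha) f = -cos x + (3/4)sin x + (192/25)cos 2x + (56/25)sin 2x

the result is g(x) = -cos x + (3/4)sin x + (192/25)cos 2x + (56/25)sin 2x
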